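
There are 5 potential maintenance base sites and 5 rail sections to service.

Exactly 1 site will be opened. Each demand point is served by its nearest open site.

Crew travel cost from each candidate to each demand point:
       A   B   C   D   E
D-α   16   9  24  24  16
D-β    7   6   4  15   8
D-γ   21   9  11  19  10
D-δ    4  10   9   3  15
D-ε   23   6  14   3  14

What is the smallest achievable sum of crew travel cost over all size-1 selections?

40

Open {D-β}.
  A→D-β 7, B→D-β 6, C→D-β 4, D→D-β 15, E→D-β 8  ⇒ total 40.
Compare {D-δ}: total 41.
Compare {D-ε}: total 60.
No size-1 selection does better; minimum is 40.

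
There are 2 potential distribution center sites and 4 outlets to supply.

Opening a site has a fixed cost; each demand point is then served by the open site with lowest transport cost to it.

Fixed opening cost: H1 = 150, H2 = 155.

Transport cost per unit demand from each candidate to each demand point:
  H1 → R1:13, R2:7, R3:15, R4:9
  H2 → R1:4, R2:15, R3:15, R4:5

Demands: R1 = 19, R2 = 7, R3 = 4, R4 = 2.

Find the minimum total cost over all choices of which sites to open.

Open {H2}: assign each demand point to its cheapest open site.
  R1→H2 19×4=76, R2→H2 7×15=105, R3→H2 4×15=60, R4→H2 2×5=10
  transport cost 251, fixed 155 → total 406.
Compare {H1, H2}: transport cost 195 + fixed 305 = 500.
Compare {H1}: transport cost 374 + fixed 150 = 524.

406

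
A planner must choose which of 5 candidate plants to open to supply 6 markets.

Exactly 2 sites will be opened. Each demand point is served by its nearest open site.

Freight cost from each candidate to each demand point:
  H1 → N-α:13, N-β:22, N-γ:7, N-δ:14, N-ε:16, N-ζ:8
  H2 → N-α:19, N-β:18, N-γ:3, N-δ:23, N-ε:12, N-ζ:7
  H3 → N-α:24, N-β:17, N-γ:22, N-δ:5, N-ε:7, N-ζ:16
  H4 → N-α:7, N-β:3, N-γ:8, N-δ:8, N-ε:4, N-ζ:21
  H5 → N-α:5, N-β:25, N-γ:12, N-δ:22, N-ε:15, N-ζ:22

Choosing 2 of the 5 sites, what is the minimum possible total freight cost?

32

Open {H2, H4}.
  N-α→H4 7, N-β→H4 3, N-γ→H2 3, N-δ→H4 8, N-ε→H4 4, N-ζ→H2 7  ⇒ total 32.
Compare {H1, H4}: total 37.
Compare {H3, H4}: total 43.
No size-2 selection does better; minimum is 32.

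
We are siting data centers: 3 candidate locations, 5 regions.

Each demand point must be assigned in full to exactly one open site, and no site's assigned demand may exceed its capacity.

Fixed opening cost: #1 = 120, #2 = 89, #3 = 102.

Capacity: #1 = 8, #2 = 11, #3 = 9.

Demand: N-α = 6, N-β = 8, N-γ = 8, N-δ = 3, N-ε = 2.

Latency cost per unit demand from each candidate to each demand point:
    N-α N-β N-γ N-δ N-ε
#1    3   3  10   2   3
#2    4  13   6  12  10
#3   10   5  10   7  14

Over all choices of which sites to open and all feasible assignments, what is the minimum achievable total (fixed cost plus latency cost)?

Open {#1, #2, #3}; cheapest assignment that respects the capacities:
  #1 (cap 8, load 8): N-α, N-ε — cost 6×3 + 2×3 = 24
  #2 (cap 11, load 11): N-γ, N-δ — cost 8×6 + 3×12 = 84
  #3 (cap 9, load 8): N-β — cost 8×5 = 40
  Shipping 148, fixed 311 → total 459.
  Any other capacity-feasible assignment to {#1, #2, #3} ships for at least 148.
Total demand is 27 and no other set of sites has combined capacity ≥ 27, so {#1, #2, #3} is the only feasible choice of open sites. Minimum: 459.

459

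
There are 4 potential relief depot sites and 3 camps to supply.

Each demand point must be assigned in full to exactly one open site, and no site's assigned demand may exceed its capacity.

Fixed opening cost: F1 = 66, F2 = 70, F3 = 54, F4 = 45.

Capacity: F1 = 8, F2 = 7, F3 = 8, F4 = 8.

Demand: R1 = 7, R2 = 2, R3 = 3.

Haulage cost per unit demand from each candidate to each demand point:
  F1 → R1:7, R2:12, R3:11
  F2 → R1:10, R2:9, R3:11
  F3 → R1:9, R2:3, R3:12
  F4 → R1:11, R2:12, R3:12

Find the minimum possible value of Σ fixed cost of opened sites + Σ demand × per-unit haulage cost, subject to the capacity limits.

Open {F1, F3}; cheapest assignment that respects the capacities:
  F1 (cap 8, load 7): R1 — cost 7×7 = 49
  F3 (cap 8, load 5): R2, R3 — cost 2×3 + 3×12 = 42
  Shipping 91, fixed 120 → total 211.
  Any other capacity-feasible assignment to {F1, F3} ships for at least 91.
Compare {F3, F4}: its best feasible assignment gives total 218.
Compare {F1, F4}: its best feasible assignment gives total 220.
Every other set of open sites that can feasibly serve all demand totals ≥ 218 even under its best assignment. Minimum: 211.

211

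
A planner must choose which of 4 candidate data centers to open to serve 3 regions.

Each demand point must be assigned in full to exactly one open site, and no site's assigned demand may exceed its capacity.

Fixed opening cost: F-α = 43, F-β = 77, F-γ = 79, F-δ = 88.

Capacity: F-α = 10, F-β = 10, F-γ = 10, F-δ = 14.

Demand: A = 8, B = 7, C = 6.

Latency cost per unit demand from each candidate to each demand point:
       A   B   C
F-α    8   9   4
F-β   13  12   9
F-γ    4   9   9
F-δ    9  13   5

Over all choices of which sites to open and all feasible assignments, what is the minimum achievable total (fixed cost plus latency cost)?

296

Open {F-α, F-δ}; cheapest assignment that respects the capacities:
  F-α (cap 10, load 7): B — cost 7×9 = 63
  F-δ (cap 14, load 14): A, C — cost 8×9 + 6×5 = 102
  Shipping 165, fixed 131 → total 296.
  Any other capacity-feasible assignment to {F-α, F-δ} ships for at least 165.
Compare {F-γ, F-δ}: its best feasible assignment gives total 320.
Compare {F-α, F-γ, F-δ}: its best feasible assignment gives total 335.
Every other set of open sites that can feasibly serve all demand totals ≥ 320 even under its best assignment. Minimum: 296.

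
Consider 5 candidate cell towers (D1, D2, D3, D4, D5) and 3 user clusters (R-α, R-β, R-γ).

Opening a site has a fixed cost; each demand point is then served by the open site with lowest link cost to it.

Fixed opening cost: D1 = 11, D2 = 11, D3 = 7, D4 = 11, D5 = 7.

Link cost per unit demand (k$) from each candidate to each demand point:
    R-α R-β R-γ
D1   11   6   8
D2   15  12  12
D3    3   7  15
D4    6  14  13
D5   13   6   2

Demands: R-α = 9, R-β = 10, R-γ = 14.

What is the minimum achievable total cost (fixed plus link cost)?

129

Open {D3, D5}: assign each demand point to its cheapest open site.
  R-α→D3 9×3=27, R-β→D5 10×6=60, R-γ→D5 14×2=28
  link cost 115, fixed 14 → total 129.
Compare {D1, D3, D5}: link cost 115 + fixed 25 = 140.
Compare {D2, D3, D5}: link cost 115 + fixed 25 = 140.
Compare {D3, D4, D5}: link cost 115 + fixed 25 = 140.
All other subsets cost ≥ 140. Minimum total cost: 129.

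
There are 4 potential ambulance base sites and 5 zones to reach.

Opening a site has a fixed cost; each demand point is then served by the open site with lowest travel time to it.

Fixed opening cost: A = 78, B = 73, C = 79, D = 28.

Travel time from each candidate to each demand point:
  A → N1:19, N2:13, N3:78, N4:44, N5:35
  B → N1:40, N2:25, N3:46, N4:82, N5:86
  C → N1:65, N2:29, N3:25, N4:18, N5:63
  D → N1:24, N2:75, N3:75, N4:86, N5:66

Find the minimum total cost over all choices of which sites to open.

Open {C, D}: assign each demand point to its cheapest open site.
  N1→D 24, N2→C 29, N3→C 25, N4→C 18, N5→C 63
  travel time 159, fixed 107 → total 266.
Compare {A}: travel time 189 + fixed 78 = 267.
Compare {A, C}: travel time 110 + fixed 157 = 267.
Compare {C}: travel time 200 + fixed 79 = 279.
All other subsets cost ≥ 267. Minimum total cost: 266.

266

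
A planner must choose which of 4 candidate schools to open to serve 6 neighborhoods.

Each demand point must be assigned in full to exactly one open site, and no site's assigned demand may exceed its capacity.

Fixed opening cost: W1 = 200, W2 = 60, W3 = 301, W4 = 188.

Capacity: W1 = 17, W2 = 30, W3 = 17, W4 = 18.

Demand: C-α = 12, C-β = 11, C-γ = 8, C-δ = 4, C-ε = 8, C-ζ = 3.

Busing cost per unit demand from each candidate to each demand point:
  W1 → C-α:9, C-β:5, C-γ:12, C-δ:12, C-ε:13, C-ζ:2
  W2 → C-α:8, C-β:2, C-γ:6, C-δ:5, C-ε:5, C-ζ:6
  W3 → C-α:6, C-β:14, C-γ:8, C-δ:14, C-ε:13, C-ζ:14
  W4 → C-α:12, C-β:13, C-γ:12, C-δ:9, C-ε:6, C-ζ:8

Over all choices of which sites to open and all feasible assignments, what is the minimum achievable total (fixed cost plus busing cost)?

544

Open {W1, W2}; cheapest assignment that respects the capacities:
  W1 (cap 17, load 16): C-α, C-δ — cost 12×9 + 4×12 = 156
  W2 (cap 30, load 30): C-β, C-γ, C-ε, C-ζ — cost 11×2 + 8×6 + 8×5 + 3×6 = 128
  Shipping 284, fixed 260 → total 544.
  Any other capacity-feasible assignment to {W1, W2} ships for at least 284.
Compare {W2, W4}: its best feasible assignment gives total 548.
Compare {W2, W3}: its best feasible assignment gives total 617.
Every other set of open sites that can feasibly serve all demand totals ≥ 548 even under its best assignment. Minimum: 544.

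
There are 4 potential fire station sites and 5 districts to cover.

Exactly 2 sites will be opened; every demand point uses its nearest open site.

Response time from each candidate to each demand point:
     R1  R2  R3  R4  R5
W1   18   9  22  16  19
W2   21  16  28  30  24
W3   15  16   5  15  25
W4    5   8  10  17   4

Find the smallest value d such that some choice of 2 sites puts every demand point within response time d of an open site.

Open {W3, W4}.
  Farthest demand point is R4 at response time 15 (to W3); all others are ≤ 15.
With {W1, W4} the worst case is 16.
With {W2, W4} the worst case is 17.
No size-2 selection achieves below 15.

15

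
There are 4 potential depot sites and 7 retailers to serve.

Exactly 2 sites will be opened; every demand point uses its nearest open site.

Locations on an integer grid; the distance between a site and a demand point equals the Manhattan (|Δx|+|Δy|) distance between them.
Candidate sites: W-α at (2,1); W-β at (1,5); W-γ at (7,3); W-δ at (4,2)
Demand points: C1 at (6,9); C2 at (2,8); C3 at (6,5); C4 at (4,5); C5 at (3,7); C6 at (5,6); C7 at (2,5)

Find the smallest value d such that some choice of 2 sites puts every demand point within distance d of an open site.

7

Open {W-α, W-γ}.
  Farthest demand point is C1 at distance 7 (to W-γ); all others are ≤ 7.
With {W-β, W-γ} the worst case is 7.
With {W-γ, W-δ} the worst case is 8.
No size-2 selection achieves below 7.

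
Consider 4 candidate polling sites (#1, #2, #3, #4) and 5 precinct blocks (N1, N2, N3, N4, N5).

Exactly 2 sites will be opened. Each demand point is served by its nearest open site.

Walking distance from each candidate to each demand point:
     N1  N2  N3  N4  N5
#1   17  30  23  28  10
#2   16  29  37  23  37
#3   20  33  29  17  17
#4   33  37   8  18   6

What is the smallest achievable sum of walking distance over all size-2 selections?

Open {#2, #4}.
  N1→#2 16, N2→#2 29, N3→#4 8, N4→#4 18, N5→#4 6  ⇒ total 77.
Compare {#1, #4}: total 79.
Compare {#3, #4}: total 84.
No size-2 selection does better; minimum is 77.

77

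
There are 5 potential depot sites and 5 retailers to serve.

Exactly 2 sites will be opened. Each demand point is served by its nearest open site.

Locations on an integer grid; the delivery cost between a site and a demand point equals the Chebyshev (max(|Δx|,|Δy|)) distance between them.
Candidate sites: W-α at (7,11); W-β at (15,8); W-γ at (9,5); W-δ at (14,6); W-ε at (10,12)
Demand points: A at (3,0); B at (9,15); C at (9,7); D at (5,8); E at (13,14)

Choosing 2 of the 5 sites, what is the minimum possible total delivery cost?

Open {W-γ, W-ε}.
  A→W-γ 6, B→W-ε 3, C→W-γ 2, D→W-γ 4, E→W-ε 3  ⇒ total 18.
Compare {W-α, W-γ}: total 21.
Compare {W-α, W-ε}: total 24.
No size-2 selection does better; minimum is 18.

18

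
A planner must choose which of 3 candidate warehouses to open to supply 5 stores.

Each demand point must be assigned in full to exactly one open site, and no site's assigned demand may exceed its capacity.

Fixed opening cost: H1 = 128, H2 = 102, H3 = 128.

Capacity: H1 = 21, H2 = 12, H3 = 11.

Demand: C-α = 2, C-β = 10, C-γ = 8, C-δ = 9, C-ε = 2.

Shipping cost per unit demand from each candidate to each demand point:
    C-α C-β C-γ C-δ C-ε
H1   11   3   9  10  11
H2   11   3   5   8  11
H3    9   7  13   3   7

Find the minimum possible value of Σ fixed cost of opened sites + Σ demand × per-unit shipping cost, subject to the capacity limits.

Open {H1, H3}; cheapest assignment that respects the capacities:
  H1 (cap 21, load 20): C-α, C-β, C-γ — cost 2×11 + 10×3 + 8×9 = 124
  H3 (cap 11, load 11): C-δ, C-ε — cost 9×3 + 2×7 = 41
  Shipping 165, fixed 256 → total 421.
  Any other capacity-feasible assignment to {H1, H3} ships for at least 165.
Compare {H1, H2}: its best feasible assignment gives total 434.
Compare {H1, H2, H3}: its best feasible assignment gives total 491.
Every other set of open sites that can feasibly serve all demand totals ≥ 434 even under its best assignment. Minimum: 421.

421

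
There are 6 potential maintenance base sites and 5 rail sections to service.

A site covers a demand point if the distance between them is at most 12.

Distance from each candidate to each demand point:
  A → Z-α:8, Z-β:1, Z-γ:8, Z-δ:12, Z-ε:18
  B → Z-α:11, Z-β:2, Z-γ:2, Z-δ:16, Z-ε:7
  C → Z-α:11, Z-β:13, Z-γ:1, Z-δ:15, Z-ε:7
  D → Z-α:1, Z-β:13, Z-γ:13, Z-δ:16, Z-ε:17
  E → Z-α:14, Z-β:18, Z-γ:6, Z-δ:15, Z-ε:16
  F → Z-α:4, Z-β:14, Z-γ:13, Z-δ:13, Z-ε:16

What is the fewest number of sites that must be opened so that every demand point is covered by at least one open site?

Coverage sets (demand points within 12 of each site):
  A: {Z-α, Z-β, Z-γ, Z-δ}
  B: {Z-α, Z-β, Z-γ, Z-ε}
  C: {Z-α, Z-γ, Z-ε}
  D: {Z-α}
  E: {Z-γ}
  F: {Z-α}
No single site covers all 5 demand points.
But {A, B} covers everything, so the minimum is 2.

2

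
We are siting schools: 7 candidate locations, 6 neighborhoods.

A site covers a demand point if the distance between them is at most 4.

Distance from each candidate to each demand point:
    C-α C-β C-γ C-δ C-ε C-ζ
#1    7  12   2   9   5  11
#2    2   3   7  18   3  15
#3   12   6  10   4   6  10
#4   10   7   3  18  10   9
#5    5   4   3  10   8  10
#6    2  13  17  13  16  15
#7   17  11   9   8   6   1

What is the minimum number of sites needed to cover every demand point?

4

Coverage sets (demand points within 4 of each site):
  #1: {C-γ}
  #2: {C-α, C-β, C-ε}
  #3: {C-δ}
  #4: {C-γ}
  #5: {C-β, C-γ}
  #6: {C-α}
  #7: {C-ζ}
No 3 sites suffice: every size-3 union leaves at least one demand point uncovered.
But {#1, #2, #3, #7} covers everything, so the minimum is 4.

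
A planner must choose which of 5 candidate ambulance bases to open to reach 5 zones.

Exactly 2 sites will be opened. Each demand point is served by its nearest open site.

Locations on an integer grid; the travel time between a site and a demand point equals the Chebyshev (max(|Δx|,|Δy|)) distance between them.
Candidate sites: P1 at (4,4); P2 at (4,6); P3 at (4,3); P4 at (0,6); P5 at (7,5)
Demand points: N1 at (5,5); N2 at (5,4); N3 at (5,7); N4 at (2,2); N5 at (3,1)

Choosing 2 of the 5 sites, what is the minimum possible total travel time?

7

Open {P2, P3}.
  N1→P2 1, N2→P3 1, N3→P2 1, N4→P3 2, N5→P3 2  ⇒ total 7.
Compare {P1, P2}: total 8.
Compare {P1, P3}: total 9.
No size-2 selection does better; minimum is 7.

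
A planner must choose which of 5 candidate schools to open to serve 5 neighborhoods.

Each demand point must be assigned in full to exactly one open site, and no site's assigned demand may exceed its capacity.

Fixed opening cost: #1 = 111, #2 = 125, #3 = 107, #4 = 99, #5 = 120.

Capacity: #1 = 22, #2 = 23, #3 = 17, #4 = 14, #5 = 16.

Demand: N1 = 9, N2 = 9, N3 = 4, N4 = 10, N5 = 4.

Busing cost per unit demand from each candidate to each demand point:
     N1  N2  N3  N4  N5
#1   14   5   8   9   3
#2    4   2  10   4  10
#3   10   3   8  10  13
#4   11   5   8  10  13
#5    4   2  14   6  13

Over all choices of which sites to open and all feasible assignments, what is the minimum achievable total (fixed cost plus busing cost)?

Open {#1, #2}; cheapest assignment that respects the capacities:
  #1 (cap 22, load 17): N2, N3, N5 — cost 9×5 + 4×8 + 4×3 = 89
  #2 (cap 23, load 19): N1, N4 — cost 9×4 + 10×4 = 76
  Shipping 165, fixed 236 → total 401.
  Any other capacity-feasible assignment to {#1, #2} ships for at least 165.
Compare {#2, #3}: its best feasible assignment gives total 407.
Compare {#2, #4}: its best feasible assignment gives total 417.
Every other set of open sites that can feasibly serve all demand totals ≥ 407 even under its best assignment. Minimum: 401.

401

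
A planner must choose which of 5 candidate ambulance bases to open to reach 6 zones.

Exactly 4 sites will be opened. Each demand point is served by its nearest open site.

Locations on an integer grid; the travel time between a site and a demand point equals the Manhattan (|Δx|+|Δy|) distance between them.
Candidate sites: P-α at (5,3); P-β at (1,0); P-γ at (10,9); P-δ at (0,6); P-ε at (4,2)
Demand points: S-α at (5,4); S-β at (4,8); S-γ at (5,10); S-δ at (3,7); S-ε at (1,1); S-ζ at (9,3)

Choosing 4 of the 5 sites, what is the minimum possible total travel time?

22

Open {P-α, P-β, P-γ, P-δ}.
  S-α→P-α 1, S-β→P-α 6, S-γ→P-γ 6, S-δ→P-δ 4, S-ε→P-β 1, S-ζ→P-α 4  ⇒ total 22.
Compare {P-α, P-β, P-δ, P-ε}: total 23.
Compare {P-α, P-β, P-γ, P-ε}: total 24.
No size-4 selection does better; minimum is 22.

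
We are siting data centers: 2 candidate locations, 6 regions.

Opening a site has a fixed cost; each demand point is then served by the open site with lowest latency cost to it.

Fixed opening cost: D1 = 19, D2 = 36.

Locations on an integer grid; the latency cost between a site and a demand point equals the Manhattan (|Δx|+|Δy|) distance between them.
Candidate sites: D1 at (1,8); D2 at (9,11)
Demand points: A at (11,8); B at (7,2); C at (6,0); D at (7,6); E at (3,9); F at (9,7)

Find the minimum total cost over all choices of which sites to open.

74

Open {D1}: assign each demand point to its cheapest open site.
  A→D1 10, B→D1 12, C→D1 13, D→D1 8, E→D1 3, F→D1 9
  latency cost 55, fixed 19 → total 74.
Compare {D2}: latency cost 49 + fixed 36 = 85.
Compare {D1, D2}: latency cost 43 + fixed 55 = 98.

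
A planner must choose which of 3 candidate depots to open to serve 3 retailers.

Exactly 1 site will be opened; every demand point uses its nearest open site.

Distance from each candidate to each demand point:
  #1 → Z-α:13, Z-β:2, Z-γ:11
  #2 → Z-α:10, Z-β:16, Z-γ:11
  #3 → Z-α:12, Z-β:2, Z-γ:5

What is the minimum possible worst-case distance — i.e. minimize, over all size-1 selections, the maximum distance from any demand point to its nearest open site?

Open {#3}.
  Farthest demand point is Z-α at distance 12 (to #3); all others are ≤ 12.
With {#1} the worst case is 13.
With {#2} the worst case is 16.
No size-1 selection achieves below 12.

12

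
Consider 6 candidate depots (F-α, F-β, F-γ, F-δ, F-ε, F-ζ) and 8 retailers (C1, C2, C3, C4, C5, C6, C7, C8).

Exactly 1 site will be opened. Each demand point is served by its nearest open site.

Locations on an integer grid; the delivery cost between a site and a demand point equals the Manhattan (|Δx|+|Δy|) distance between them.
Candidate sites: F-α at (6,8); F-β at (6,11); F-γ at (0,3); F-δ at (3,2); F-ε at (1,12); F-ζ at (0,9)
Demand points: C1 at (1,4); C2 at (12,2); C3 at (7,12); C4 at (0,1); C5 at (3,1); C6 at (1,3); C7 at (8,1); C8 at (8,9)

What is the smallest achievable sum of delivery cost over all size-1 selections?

53

Open {F-δ}.
  C1→F-δ 4, C2→F-δ 9, C3→F-δ 14, C4→F-δ 4, C5→F-δ 1, C6→F-δ 3, C7→F-δ 6, C8→F-δ 12  ⇒ total 53.
Compare {F-γ}: total 63.
Compare {F-α}: total 71.
No size-1 selection does better; minimum is 53.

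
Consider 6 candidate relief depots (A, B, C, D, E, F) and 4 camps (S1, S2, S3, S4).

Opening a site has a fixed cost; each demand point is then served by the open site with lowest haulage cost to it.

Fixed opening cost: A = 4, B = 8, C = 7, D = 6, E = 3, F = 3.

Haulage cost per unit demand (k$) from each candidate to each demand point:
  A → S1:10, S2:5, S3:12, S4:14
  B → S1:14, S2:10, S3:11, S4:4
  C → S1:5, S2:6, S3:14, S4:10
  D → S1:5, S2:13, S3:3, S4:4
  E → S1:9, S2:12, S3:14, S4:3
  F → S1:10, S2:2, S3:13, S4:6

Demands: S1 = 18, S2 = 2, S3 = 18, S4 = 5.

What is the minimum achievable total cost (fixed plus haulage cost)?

Open {D, E, F}: assign each demand point to its cheapest open site.
  S1→D 18×5=90, S2→F 2×2=4, S3→D 18×3=54, S4→E 5×3=15
  haulage cost 163, fixed 12 → total 175.
Compare {D, F}: haulage cost 168 + fixed 9 = 177.
Compare {A, D, E, F}: haulage cost 163 + fixed 16 = 179.
Compare {A, D, F}: haulage cost 168 + fixed 13 = 181.
All other subsets cost ≥ 177. Minimum total cost: 175.

175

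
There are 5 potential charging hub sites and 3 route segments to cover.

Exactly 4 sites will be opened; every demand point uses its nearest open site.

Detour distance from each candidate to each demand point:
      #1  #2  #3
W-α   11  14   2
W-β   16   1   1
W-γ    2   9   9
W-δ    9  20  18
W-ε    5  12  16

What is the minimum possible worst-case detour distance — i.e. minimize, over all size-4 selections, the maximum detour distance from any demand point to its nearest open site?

2

Open {W-α, W-β, W-γ, W-δ}.
  Farthest demand point is #1 at detour distance 2 (to W-γ); all others are ≤ 2.
With {W-α, W-β, W-γ, W-ε} the worst case is 2.
With {W-β, W-γ, W-δ, W-ε} the worst case is 2.
No size-4 selection achieves below 2.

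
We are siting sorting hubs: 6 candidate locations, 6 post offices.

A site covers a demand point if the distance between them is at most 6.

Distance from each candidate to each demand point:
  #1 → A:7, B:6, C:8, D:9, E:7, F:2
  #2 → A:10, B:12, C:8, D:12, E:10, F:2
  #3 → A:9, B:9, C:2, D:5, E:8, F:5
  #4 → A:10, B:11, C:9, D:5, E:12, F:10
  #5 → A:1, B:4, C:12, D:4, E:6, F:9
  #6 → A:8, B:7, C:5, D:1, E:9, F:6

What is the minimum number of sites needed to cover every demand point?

Coverage sets (demand points within 6 of each site):
  #1: {B, F}
  #2: {F}
  #3: {C, D, F}
  #4: {D}
  #5: {A, B, D, E}
  #6: {C, D, F}
No single site covers all 6 demand points.
But {#3, #5} covers everything, so the minimum is 2.

2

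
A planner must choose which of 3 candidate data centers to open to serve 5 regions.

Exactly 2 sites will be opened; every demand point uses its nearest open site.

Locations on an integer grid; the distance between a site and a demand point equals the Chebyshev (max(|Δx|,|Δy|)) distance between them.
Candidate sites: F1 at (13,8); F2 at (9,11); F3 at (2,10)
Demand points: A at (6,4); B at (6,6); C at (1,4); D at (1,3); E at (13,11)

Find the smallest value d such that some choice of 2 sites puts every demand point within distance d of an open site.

Open {F1, F3}.
  Farthest demand point is D at distance 7 (to F3); all others are ≤ 7.
With {F2, F3} the worst case is 7.
With {F1, F2} the worst case is 8.
No size-2 selection achieves below 7.

7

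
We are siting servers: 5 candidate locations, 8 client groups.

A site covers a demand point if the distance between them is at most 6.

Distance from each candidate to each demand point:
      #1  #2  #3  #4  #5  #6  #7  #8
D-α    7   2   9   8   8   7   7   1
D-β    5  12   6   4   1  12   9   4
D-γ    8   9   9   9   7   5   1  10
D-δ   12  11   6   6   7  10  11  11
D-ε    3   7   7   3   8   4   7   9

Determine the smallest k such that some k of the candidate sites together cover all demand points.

Coverage sets (demand points within 6 of each site):
  D-α: {#2, #8}
  D-β: {#1, #3, #4, #5, #8}
  D-γ: {#6, #7}
  D-δ: {#3, #4}
  D-ε: {#1, #4, #6}
No 2 sites suffice: every size-2 union leaves at least one demand point uncovered.
But {D-α, D-β, D-γ} covers everything, so the minimum is 3.

3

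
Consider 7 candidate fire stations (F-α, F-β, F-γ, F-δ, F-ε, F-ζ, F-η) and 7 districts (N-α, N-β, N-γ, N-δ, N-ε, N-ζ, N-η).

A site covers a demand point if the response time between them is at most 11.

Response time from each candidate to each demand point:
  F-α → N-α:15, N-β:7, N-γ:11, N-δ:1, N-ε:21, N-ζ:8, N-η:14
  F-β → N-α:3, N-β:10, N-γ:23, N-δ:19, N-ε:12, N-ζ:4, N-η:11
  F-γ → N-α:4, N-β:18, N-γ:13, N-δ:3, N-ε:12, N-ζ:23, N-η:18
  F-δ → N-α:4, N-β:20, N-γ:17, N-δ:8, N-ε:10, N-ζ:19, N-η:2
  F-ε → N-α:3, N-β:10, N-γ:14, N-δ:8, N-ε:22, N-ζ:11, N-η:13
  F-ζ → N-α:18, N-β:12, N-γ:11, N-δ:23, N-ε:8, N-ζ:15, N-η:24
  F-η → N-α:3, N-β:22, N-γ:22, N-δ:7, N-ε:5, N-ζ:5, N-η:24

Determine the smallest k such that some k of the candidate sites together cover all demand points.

Coverage sets (demand points within 11 of each site):
  F-α: {N-β, N-γ, N-δ, N-ζ}
  F-β: {N-α, N-β, N-ζ, N-η}
  F-γ: {N-α, N-δ}
  F-δ: {N-α, N-δ, N-ε, N-η}
  F-ε: {N-α, N-β, N-δ, N-ζ}
  F-ζ: {N-γ, N-ε}
  F-η: {N-α, N-δ, N-ε, N-ζ}
No single site covers all 7 demand points.
But {F-α, F-δ} covers everything, so the minimum is 2.

2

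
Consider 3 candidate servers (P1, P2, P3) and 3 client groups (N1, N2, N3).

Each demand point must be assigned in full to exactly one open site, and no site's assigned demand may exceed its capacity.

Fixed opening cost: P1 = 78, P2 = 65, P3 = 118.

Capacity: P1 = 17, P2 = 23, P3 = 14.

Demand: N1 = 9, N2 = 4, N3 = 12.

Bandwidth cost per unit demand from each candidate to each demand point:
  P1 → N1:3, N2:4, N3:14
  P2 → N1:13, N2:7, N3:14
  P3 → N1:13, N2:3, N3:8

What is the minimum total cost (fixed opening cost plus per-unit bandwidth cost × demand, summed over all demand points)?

Open {P1, P3}; cheapest assignment that respects the capacities:
  P1 (cap 17, load 13): N1, N2 — cost 9×3 + 4×4 = 43
  P3 (cap 14, load 12): N3 — cost 12×8 = 96
  Shipping 139, fixed 196 → total 335.
  Any other capacity-feasible assignment to {P1, P3} ships for at least 139.
Compare {P1, P2}: its best feasible assignment gives total 354.
Compare {P1, P2, P3}: its best feasible assignment gives total 400.
Every other set of open sites that can feasibly serve all demand totals ≥ 354 even under its best assignment. Minimum: 335.

335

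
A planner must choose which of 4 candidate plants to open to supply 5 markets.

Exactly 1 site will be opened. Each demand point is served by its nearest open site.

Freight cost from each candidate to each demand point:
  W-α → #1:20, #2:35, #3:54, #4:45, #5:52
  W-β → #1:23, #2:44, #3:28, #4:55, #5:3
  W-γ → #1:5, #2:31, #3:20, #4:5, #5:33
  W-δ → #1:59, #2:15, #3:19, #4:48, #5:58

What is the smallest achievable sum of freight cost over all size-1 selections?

Open {W-γ}.
  #1→W-γ 5, #2→W-γ 31, #3→W-γ 20, #4→W-γ 5, #5→W-γ 33  ⇒ total 94.
Compare {W-β}: total 153.
Compare {W-δ}: total 199.
No size-1 selection does better; minimum is 94.

94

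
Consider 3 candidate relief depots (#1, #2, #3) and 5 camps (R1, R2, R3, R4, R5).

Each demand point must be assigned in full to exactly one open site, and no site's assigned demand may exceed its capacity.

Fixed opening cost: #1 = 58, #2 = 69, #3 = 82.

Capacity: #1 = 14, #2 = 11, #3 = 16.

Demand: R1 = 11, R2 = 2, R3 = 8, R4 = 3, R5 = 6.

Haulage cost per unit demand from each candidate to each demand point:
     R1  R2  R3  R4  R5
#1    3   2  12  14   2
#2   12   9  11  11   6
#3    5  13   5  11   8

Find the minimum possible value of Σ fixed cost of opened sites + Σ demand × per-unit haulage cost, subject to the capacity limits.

Open {#1, #3}; cheapest assignment that respects the capacities:
  #1 (cap 14, load 14): R1, R4 — cost 11×3 + 3×14 = 75
  #3 (cap 16, load 16): R2, R3, R5 — cost 2×13 + 8×5 + 6×8 = 114
  Shipping 189, fixed 140 → total 329.
  Any other capacity-feasible assignment to {#1, #3} ships for at least 189.
Compare {#1, #2, #3}: its best feasible assignment gives total 355.
Every other set of open sites that can feasibly serve all demand totals ≥ 355 even under its best assignment. Minimum: 329.

329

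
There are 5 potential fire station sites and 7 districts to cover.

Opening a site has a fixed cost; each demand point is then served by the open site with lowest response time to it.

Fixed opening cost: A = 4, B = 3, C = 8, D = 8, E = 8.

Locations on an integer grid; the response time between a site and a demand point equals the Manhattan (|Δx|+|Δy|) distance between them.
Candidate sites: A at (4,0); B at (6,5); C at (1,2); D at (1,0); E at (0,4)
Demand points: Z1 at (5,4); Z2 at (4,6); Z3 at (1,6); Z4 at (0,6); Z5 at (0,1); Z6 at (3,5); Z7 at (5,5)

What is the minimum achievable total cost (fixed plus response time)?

28

Open {B, E}: assign each demand point to its cheapest open site.
  Z1→B 2, Z2→B 3, Z3→E 3, Z4→E 2, Z5→E 3, Z6→B 3, Z7→B 1
  response time 17, fixed 11 → total 28.
Compare {B, C}: response time 20 + fixed 11 = 31.
Compare {A, B, E}: response time 17 + fixed 15 = 32.
Compare {A, B}: response time 27 + fixed 7 = 34.
All other subsets cost ≥ 31. Minimum total cost: 28.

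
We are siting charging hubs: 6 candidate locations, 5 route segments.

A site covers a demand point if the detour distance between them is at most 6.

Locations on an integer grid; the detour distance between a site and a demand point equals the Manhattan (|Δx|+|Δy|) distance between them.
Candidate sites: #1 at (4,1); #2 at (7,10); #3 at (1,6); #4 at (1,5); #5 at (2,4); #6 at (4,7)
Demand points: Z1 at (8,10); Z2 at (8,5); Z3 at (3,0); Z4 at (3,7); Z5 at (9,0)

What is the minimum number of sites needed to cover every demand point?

Coverage sets (demand points within 6 of each site):
  #1: {Z3, Z5}
  #2: {Z1, Z2}
  #3: {Z4}
  #4: {Z4}
  #5: {Z3, Z4}
  #6: {Z2, Z4}
No 2 sites suffice: every size-2 union leaves at least one demand point uncovered.
But {#1, #2, #3} covers everything, so the minimum is 3.

3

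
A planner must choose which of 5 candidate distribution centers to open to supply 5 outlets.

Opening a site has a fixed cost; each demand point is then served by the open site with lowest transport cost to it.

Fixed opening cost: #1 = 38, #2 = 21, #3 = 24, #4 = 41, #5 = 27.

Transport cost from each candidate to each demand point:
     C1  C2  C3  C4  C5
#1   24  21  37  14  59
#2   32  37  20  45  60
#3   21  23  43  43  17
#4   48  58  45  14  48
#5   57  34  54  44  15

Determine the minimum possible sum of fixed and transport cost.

169

Open {#2, #3}: assign each demand point to its cheapest open site.
  C1→#3 21, C2→#3 23, C3→#2 20, C4→#3 43, C5→#3 17
  transport cost 124, fixed 45 → total 169.
Compare {#3}: transport cost 147 + fixed 24 = 171.
Compare {#1, #3}: transport cost 110 + fixed 62 = 172.
Compare {#1, #5}: transport cost 111 + fixed 65 = 176.
All other subsets cost ≥ 171. Minimum total cost: 169.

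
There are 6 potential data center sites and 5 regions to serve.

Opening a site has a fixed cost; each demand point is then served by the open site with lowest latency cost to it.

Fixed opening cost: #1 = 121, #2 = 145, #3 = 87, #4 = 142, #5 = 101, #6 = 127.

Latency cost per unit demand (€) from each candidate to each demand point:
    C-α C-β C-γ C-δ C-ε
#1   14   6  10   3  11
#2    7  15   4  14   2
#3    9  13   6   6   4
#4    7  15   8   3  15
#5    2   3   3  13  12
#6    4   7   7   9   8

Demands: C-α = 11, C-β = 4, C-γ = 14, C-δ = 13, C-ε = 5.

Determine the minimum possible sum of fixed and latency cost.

Open {#3, #5}: assign each demand point to its cheapest open site.
  C-α→#5 11×2=22, C-β→#5 4×3=12, C-γ→#5 14×3=42, C-δ→#3 13×6=78, C-ε→#3 5×4=20
  latency cost 174, fixed 188 → total 362.
Compare {#1, #5}: latency cost 170 + fixed 222 = 392.
Compare {#5}: latency cost 305 + fixed 101 = 406.
Compare {#4, #5}: latency cost 175 + fixed 243 = 418.
All other subsets cost ≥ 392. Minimum total cost: 362.

362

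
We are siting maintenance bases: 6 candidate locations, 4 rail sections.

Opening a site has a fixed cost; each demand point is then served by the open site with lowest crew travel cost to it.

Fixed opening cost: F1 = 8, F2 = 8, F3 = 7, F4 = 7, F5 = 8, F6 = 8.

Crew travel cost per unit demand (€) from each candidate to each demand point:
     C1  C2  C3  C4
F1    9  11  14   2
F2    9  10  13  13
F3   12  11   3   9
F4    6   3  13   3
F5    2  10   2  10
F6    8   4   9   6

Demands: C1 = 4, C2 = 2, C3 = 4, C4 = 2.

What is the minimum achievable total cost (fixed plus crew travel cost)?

43

Open {F4, F5}: assign each demand point to its cheapest open site.
  C1→F5 4×2=8, C2→F4 2×3=6, C3→F5 4×2=8, C4→F4 2×3=6
  crew travel cost 28, fixed 15 → total 43.
Compare {F1, F4, F5}: crew travel cost 26 + fixed 23 = 49.
Compare {F3, F4, F5}: crew travel cost 28 + fixed 22 = 50.
Compare {F2, F4, F5}: crew travel cost 28 + fixed 23 = 51.
All other subsets cost ≥ 49. Minimum total cost: 43.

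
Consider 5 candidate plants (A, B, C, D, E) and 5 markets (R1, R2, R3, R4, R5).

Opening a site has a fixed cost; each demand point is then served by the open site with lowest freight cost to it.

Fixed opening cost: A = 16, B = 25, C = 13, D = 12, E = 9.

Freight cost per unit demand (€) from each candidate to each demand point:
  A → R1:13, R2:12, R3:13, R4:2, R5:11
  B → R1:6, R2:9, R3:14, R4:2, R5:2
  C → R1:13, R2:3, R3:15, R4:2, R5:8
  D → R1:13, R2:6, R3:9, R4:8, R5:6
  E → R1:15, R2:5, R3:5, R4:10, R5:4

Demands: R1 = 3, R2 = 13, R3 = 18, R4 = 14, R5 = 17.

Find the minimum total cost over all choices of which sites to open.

Open {B, C, E}: assign each demand point to its cheapest open site.
  R1→B 3×6=18, R2→C 13×3=39, R3→E 18×5=90, R4→B 14×2=28, R5→B 17×2=34
  freight cost 209, fixed 47 → total 256.
Compare {B, C, D, E}: freight cost 209 + fixed 59 = 268.
Compare {B, E}: freight cost 235 + fixed 34 = 269.
Compare {A, B, C, E}: freight cost 209 + fixed 63 = 272.
All other subsets cost ≥ 268. Minimum total cost: 256.

256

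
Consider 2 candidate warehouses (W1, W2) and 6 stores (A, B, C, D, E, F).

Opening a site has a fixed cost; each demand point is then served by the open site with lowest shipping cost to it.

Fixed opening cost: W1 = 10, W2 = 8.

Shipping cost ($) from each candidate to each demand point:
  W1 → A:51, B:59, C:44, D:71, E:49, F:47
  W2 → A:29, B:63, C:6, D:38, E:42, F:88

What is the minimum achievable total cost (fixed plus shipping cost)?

239

Open {W1, W2}: assign each demand point to its cheapest open site.
  A→W2 29, B→W1 59, C→W2 6, D→W2 38, E→W2 42, F→W1 47
  shipping cost 221, fixed 18 → total 239.
Compare {W2}: shipping cost 266 + fixed 8 = 274.
Compare {W1}: shipping cost 321 + fixed 10 = 331.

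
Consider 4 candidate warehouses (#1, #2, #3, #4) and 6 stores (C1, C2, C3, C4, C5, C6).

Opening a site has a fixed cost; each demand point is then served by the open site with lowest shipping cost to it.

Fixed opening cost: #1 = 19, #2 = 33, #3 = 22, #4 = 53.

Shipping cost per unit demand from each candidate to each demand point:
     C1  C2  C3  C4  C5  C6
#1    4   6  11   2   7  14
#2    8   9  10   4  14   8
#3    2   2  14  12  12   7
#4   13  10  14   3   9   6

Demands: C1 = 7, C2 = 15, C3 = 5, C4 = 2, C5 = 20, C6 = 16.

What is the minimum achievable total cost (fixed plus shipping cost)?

Open {#1, #3}: assign each demand point to its cheapest open site.
  C1→#3 7×2=14, C2→#3 15×2=30, C3→#1 5×11=55, C4→#1 2×2=4, C5→#1 20×7=140, C6→#3 16×7=112
  shipping cost 355, fixed 41 → total 396.
Compare {#1, #2, #3}: shipping cost 350 + fixed 74 = 424.
Compare {#1, #3, #4}: shipping cost 339 + fixed 94 = 433.
Compare {#1, #2, #3, #4}: shipping cost 334 + fixed 127 = 461.
All other subsets cost ≥ 424. Minimum total cost: 396.

396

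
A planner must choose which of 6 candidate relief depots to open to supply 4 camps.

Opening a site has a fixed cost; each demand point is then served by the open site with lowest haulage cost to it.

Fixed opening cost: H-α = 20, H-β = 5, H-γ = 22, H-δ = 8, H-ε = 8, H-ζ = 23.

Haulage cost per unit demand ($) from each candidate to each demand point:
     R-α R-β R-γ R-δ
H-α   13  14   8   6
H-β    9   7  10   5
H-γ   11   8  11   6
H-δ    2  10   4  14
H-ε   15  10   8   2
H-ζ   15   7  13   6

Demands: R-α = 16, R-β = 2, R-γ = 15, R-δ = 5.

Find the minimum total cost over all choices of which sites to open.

137

Open {H-β, H-δ, H-ε}: assign each demand point to its cheapest open site.
  R-α→H-δ 16×2=32, R-β→H-β 2×7=14, R-γ→H-δ 15×4=60, R-δ→H-ε 5×2=10
  haulage cost 116, fixed 21 → total 137.
Compare {H-δ, H-ε}: haulage cost 122 + fixed 16 = 138.
Compare {H-β, H-δ}: haulage cost 131 + fixed 13 = 144.
Compare {H-δ, H-ε, H-ζ}: haulage cost 116 + fixed 39 = 155.
All other subsets cost ≥ 138. Minimum total cost: 137.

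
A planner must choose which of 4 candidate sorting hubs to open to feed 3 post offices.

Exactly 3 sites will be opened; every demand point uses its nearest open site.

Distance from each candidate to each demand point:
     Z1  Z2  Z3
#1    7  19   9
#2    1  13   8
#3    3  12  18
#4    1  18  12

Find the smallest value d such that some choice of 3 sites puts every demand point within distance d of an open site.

Open {#1, #2, #3}.
  Farthest demand point is Z2 at distance 12 (to #3); all others are ≤ 12.
With {#1, #3, #4} the worst case is 12.
With {#2, #3, #4} the worst case is 12.
No size-3 selection achieves below 12.

12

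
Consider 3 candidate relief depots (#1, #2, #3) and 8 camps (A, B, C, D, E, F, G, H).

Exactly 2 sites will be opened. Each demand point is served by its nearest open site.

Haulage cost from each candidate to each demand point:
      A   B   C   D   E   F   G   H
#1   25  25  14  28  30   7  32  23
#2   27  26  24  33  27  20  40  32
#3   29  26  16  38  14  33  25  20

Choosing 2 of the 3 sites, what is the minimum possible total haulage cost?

Open {#1, #3}.
  A→#1 25, B→#1 25, C→#1 14, D→#1 28, E→#3 14, F→#1 7, G→#3 25, H→#3 20  ⇒ total 158.
Compare {#1, #2}: total 181.
Compare {#2, #3}: total 181.

158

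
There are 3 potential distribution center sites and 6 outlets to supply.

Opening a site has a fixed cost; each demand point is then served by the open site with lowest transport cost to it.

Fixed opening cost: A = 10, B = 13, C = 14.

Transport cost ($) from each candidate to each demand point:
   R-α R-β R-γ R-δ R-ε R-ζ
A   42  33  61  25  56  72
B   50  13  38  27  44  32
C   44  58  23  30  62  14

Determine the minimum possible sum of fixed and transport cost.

192

Open {B, C}: assign each demand point to its cheapest open site.
  R-α→C 44, R-β→B 13, R-γ→C 23, R-δ→B 27, R-ε→B 44, R-ζ→C 14
  transport cost 165, fixed 27 → total 192.
Compare {A, B, C}: transport cost 161 + fixed 37 = 198.
Compare {B}: transport cost 204 + fixed 13 = 217.
Compare {A, B}: transport cost 194 + fixed 23 = 217.
All other subsets cost ≥ 198. Minimum total cost: 192.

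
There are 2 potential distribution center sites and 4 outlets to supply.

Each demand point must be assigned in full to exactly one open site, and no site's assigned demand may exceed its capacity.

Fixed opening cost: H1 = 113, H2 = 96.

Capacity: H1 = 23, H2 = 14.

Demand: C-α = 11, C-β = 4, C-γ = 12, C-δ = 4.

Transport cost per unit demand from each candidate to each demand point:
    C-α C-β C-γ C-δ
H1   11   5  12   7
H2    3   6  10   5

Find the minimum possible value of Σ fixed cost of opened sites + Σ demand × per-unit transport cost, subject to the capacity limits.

Open {H1, H2}; cheapest assignment that respects the capacities:
  H1 (cap 23, load 20): C-β, C-γ, C-δ — cost 4×5 + 12×12 + 4×7 = 192
  H2 (cap 14, load 11): C-α — cost 11×3 = 33
  Shipping 225, fixed 209 → total 434.
  Any other capacity-feasible assignment to {H1, H2} ships for at least 225.
Total demand is 31 and no other set of sites has combined capacity ≥ 31, so {H1, H2} is the only feasible choice of open sites. Minimum: 434.

434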